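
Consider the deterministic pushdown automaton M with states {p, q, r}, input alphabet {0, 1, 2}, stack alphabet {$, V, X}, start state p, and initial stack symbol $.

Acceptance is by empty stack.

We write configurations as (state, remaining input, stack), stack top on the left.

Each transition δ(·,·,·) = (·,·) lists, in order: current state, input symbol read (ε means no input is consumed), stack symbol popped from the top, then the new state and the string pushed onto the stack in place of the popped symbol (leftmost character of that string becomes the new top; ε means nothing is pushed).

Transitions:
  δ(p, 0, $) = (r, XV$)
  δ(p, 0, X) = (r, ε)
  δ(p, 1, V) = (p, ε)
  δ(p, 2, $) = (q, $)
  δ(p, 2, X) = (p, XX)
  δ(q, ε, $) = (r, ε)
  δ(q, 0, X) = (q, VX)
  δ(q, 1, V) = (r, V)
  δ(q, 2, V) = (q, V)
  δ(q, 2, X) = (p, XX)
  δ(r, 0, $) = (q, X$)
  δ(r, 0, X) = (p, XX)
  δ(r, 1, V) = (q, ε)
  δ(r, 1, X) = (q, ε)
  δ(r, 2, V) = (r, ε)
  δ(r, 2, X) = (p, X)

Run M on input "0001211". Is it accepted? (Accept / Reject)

(p, 0001211, $)
  read 0, top $: go to r, push XV$ → (r, 001211, XV$)
  read 0, top X: go to p, push XX → (p, 01211, XXV$)
  read 0, top X: go to r, push ε → (r, 1211, XV$)
  read 1, top X: go to q, push ε → (q, 211, V$)
  read 2, top V: go to q, push V → (q, 11, V$)
  read 1, top V: go to r, push V → (r, 1, V$)
  read 1, top V: go to q, push ε → (q, ε, $)
  ε-move, top $: go to r, push ε → (r, ε, ε)
All input consumed and the stack is empty.

Accept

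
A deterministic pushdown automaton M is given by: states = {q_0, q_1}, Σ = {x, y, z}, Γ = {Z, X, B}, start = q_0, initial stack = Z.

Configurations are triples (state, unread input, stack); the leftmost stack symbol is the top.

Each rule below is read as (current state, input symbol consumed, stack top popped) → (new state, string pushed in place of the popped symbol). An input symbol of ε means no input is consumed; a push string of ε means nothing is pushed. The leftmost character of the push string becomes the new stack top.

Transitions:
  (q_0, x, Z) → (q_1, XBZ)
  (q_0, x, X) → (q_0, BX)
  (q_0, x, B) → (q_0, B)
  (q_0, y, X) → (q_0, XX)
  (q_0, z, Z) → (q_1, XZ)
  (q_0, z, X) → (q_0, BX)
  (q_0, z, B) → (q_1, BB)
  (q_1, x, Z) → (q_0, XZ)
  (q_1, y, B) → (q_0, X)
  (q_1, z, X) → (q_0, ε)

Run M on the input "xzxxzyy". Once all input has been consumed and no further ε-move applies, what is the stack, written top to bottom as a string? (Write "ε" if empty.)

(q_0, xzxxzyy, Z)
  read x, top Z: go to q_1, push XBZ → (q_1, zxxzyy, XBZ)
  read z, top X: go to q_0, push ε → (q_0, xxzyy, BZ)
  read x, top B: go to q_0, push B → (q_0, xzyy, BZ)
  read x, top B: go to q_0, push B → (q_0, zyy, BZ)
  read z, top B: go to q_1, push BB → (q_1, yy, BBZ)
  read y, top B: go to q_0, push X → (q_0, y, XBZ)
  read y, top X: go to q_0, push XX → (q_0, ε, XXBZ)
All input consumed in state q_0 with stack XXBZ.

XXBZ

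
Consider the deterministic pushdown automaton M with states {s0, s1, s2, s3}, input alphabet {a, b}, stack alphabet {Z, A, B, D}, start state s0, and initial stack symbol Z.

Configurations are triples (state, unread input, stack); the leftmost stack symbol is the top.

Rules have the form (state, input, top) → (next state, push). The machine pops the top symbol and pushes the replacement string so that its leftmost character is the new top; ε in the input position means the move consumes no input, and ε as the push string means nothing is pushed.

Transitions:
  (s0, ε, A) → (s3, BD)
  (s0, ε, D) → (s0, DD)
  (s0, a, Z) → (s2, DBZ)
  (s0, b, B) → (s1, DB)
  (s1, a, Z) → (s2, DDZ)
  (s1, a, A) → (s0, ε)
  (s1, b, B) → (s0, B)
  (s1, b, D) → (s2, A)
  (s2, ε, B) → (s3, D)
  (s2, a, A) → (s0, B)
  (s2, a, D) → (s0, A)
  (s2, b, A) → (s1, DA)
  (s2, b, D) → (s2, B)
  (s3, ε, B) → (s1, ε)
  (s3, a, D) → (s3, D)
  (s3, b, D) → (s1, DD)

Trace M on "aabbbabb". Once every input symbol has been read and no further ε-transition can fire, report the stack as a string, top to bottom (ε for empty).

(s0, aabbbabb, Z)
  read a, top Z: go to s2, push DBZ → (s2, abbbabb, DBZ)
  read a, top D: go to s0, push A → (s0, bbbabb, ABZ)
  ε-move, top A: go to s3, push BD → (s3, bbbabb, BDBZ)
  ε-move, top B: go to s1, push ε → (s1, bbbabb, DBZ)
  read b, top D: go to s2, push A → (s2, bbabb, ABZ)
  read b, top A: go to s1, push DA → (s1, babb, DABZ)
  read b, top D: go to s2, push A → (s2, abb, AABZ)
  read a, top A: go to s0, push B → (s0, bb, BABZ)
  read b, top B: go to s1, push DB → (s1, b, DBABZ)
  read b, top D: go to s2, push A → (s2, ε, ABABZ)
All input consumed in state s2 with stack ABABZ.

ABABZ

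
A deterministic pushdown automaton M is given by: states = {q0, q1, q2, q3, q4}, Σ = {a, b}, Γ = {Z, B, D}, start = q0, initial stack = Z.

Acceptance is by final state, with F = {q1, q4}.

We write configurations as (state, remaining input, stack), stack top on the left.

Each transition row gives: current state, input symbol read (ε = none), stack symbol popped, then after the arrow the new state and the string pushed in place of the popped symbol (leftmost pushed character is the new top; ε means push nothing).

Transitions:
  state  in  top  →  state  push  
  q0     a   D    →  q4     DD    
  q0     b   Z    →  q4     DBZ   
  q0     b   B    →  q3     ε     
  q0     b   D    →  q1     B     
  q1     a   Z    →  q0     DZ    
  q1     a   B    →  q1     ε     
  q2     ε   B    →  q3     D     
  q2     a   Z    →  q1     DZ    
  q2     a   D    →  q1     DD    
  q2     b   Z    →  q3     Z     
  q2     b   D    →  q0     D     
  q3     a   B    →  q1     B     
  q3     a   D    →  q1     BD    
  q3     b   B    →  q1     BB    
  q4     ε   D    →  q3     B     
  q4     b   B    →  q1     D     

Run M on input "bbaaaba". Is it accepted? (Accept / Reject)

(q0, bbaaaba, Z)
  read b, top Z: go to q4, push DBZ → (q4, baaaba, DBZ)
  ε-move, top D: go to q3, push B → (q3, baaaba, BBZ)
  read b, top B: go to q1, push BB → (q1, aaaba, BBBZ)
  read a, top B: go to q1, push ε → (q1, aaba, BBZ)
  read a, top B: go to q1, push ε → (q1, aba, BZ)
  read a, top B: go to q1, push ε → (q1, ba, Z)
No transition applies at (q1, ba, Z); input not fully consumed.

Reject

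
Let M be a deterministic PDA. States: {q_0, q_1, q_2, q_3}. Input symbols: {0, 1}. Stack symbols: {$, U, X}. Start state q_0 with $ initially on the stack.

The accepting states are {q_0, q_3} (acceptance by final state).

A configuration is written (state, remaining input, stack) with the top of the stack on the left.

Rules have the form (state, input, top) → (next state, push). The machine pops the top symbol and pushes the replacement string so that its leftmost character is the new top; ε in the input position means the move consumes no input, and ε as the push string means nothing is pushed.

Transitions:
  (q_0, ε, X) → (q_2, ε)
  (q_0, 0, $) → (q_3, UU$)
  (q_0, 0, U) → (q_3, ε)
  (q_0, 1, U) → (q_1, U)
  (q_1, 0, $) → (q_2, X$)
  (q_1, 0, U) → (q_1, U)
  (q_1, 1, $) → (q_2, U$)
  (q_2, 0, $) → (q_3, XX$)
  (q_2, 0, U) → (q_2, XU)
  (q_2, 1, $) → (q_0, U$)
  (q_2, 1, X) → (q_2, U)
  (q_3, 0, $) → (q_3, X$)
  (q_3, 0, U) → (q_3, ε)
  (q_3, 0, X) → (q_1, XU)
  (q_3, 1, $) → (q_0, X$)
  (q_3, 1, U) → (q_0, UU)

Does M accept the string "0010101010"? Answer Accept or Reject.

(q_0, 0010101010, $)
  read 0, top $: go to q_3, push UU$ → (q_3, 010101010, UU$)
  read 0, top U: go to q_3, push ε → (q_3, 10101010, U$)
  read 1, top U: go to q_0, push UU → (q_0, 0101010, UU$)
  read 0, top U: go to q_3, push ε → (q_3, 101010, U$)
  read 1, top U: go to q_0, push UU → (q_0, 01010, UU$)
  read 0, top U: go to q_3, push ε → (q_3, 1010, U$)
  read 1, top U: go to q_0, push UU → (q_0, 010, UU$)
  read 0, top U: go to q_3, push ε → (q_3, 10, U$)
  read 1, top U: go to q_0, push UU → (q_0, 0, UU$)
  read 0, top U: go to q_3, push ε → (q_3, ε, U$)
All input consumed; state q_3 ∈ F.

Accept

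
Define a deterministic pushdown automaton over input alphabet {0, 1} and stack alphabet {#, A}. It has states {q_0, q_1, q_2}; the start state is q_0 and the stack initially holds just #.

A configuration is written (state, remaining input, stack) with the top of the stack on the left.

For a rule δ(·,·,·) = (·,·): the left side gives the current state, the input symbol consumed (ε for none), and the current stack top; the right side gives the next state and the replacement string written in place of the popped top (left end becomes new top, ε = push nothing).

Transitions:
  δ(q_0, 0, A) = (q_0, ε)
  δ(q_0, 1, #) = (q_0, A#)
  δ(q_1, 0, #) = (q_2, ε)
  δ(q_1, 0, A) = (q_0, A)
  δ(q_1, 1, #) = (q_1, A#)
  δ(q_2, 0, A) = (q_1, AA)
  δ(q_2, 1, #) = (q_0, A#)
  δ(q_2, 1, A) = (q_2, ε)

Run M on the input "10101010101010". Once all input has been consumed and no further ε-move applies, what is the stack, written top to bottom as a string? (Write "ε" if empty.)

#

(q_0, 10101010101010, #) ⊢ (q_0, 0101010101010, A#) ⊢ (q_0, 101010101010, #) ⊢ (q_0, 01010101010, A#) ⊢ (q_0, 1010101010, #) ⊢ (q_0, 010101010, A#) ⊢ (q_0, 10101010, #) ⊢ (q_0, 0101010, A#) ⊢ (q_0, 101010, #) ⊢ (q_0, 01010, A#) ⊢ (q_0, 1010, #) ⊢ (q_0, 010, A#) ⊢ (q_0, 10, #) ⊢ (q_0, 0, A#) ⊢ (q_0, ε, #)
All input consumed in state q_0 with stack #.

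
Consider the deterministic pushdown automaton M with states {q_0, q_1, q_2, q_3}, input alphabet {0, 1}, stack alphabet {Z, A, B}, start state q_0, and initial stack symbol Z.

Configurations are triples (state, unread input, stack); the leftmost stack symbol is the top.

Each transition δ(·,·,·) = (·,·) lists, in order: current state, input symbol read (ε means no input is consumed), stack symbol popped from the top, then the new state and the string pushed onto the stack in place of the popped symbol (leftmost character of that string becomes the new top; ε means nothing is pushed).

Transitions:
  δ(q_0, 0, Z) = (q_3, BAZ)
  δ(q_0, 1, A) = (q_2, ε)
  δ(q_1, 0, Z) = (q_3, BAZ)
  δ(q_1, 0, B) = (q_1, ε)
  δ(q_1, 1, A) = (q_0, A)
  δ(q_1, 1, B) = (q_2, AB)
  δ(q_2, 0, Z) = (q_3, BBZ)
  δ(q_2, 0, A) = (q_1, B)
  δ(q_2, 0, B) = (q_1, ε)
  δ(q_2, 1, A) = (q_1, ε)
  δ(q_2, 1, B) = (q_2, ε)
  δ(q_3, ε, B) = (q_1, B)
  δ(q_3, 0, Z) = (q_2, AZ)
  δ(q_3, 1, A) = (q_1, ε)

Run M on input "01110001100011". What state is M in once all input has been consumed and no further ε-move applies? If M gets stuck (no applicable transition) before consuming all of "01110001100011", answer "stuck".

(q_0, 01110001100011, Z)
  read 0, top Z: go to q_3, push BAZ → (q_3, 1110001100011, BAZ)
  ε-move, top B: go to q_1, push B → (q_1, 1110001100011, BAZ)
  read 1, top B: go to q_2, push AB → (q_2, 110001100011, ABAZ)
  read 1, top A: go to q_1, push ε → (q_1, 10001100011, BAZ)
  read 1, top B: go to q_2, push AB → (q_2, 0001100011, ABAZ)
  read 0, top A: go to q_1, push B → (q_1, 001100011, BBAZ)
  read 0, top B: go to q_1, push ε → (q_1, 01100011, BAZ)
  read 0, top B: go to q_1, push ε → (q_1, 1100011, AZ)
  read 1, top A: go to q_0, push A → (q_0, 100011, AZ)
  read 1, top A: go to q_2, push ε → (q_2, 00011, Z)
  read 0, top Z: go to q_3, push BBZ → (q_3, 0011, BBZ)
  ε-move, top B: go to q_1, push B → (q_1, 0011, BBZ)
  read 0, top B: go to q_1, push ε → (q_1, 011, BZ)
  read 0, top B: go to q_1, push ε → (q_1, 11, Z)
No transition for (q_1, 1, top Z); M blocks with input 11 remaining.

stuck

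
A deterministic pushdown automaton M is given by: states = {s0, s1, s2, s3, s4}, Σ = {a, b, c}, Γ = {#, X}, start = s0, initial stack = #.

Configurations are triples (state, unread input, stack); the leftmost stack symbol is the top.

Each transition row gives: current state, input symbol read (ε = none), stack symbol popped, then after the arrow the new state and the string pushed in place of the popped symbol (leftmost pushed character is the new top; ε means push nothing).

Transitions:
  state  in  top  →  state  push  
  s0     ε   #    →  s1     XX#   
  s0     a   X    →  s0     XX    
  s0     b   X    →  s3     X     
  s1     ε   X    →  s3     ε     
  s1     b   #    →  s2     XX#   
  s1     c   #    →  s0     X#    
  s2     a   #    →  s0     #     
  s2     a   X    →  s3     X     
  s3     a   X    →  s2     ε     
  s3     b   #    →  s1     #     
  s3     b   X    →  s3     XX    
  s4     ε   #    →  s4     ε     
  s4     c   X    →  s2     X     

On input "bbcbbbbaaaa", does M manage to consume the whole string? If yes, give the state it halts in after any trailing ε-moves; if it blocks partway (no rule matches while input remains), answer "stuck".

stuck

(s0, bbcbbbbaaaa, #) ⊢ (s1, bbcbbbbaaaa, XX#) ⊢ (s3, bbcbbbbaaaa, X#) ⊢ (s3, bcbbbbaaaa, XX#) ⊢ (s3, cbbbbaaaa, XXX#)
No transition for (s3, c, top X); M blocks with input cbbbbaaaa remaining.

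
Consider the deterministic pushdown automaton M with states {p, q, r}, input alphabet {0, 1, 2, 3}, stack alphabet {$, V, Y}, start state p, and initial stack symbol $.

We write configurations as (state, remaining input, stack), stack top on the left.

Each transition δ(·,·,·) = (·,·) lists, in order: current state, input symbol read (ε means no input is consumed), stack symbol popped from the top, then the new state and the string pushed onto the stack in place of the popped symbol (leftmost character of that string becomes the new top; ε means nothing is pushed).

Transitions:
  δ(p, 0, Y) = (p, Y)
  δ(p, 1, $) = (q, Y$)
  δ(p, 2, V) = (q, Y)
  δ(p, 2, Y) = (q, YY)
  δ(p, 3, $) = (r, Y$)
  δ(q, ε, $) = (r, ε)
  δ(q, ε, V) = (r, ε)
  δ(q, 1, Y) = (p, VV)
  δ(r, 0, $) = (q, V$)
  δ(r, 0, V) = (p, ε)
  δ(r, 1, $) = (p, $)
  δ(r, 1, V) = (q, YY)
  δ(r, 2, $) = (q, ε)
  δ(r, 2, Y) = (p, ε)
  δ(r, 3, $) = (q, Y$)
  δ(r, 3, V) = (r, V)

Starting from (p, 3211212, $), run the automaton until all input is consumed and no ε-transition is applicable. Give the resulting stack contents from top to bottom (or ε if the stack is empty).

YVV$

(p, 3211212, $)
  read 3, top $: go to r, push Y$ → (r, 211212, Y$)
  read 2, top Y: go to p, push ε → (p, 11212, $)
  read 1, top $: go to q, push Y$ → (q, 1212, Y$)
  read 1, top Y: go to p, push VV → (p, 212, VV$)
  read 2, top V: go to q, push Y → (q, 12, YV$)
  read 1, top Y: go to p, push VV → (p, 2, VVV$)
  read 2, top V: go to q, push Y → (q, ε, YVV$)
All input consumed in state q with stack YVV$.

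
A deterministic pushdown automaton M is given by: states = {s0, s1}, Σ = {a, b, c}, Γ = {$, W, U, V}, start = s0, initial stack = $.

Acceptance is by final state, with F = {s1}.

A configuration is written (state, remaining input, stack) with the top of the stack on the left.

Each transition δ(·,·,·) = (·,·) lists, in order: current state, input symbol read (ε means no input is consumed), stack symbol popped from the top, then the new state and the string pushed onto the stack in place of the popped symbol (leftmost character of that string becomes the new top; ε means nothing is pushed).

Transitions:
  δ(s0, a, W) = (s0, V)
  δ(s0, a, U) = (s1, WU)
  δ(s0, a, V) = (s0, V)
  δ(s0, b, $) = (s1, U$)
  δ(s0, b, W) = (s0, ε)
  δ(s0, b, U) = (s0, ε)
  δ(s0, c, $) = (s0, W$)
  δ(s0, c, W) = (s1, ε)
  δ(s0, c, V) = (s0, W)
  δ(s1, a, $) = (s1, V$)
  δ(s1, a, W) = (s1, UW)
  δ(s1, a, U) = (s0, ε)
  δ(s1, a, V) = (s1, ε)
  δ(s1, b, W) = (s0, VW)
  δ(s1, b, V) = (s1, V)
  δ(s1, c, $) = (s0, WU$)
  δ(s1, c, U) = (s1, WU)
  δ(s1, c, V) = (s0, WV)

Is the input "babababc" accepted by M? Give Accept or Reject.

Accept

(s0, babababc, $)
  read b, top $: go to s1, push U$ → (s1, abababc, U$)
  read a, top U: go to s0, push ε → (s0, bababc, $)
  read b, top $: go to s1, push U$ → (s1, ababc, U$)
  read a, top U: go to s0, push ε → (s0, babc, $)
  read b, top $: go to s1, push U$ → (s1, abc, U$)
  read a, top U: go to s0, push ε → (s0, bc, $)
  read b, top $: go to s1, push U$ → (s1, c, U$)
  read c, top U: go to s1, push WU → (s1, ε, WU$)
All input consumed; state s1 ∈ F.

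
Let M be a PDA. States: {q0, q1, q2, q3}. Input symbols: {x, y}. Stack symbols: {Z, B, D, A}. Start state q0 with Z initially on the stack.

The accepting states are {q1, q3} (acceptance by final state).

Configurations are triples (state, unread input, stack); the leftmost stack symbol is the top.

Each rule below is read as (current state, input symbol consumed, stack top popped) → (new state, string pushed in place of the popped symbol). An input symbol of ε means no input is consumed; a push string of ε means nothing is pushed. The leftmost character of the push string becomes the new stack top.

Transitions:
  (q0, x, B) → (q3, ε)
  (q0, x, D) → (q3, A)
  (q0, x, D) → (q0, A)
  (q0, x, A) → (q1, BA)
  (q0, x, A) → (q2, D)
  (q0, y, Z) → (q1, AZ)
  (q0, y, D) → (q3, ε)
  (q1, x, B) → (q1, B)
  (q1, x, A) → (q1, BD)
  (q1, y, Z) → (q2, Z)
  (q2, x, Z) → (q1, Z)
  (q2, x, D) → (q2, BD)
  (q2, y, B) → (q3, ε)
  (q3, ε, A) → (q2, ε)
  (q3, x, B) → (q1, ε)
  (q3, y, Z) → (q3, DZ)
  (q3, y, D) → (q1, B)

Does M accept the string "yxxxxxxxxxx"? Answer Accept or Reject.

One accepting computation: (q0, yxxxxxxxxxx, Z) ⊢ (q1, xxxxxxxxxx, AZ) ⊢ (q1, xxxxxxxxx, BDZ) ⊢ (q1, xxxxxxxx, BDZ) ⊢ (q1, xxxxxxx, BDZ) ⊢ (q1, xxxxxx, BDZ) ⊢ (q1, xxxxx, BDZ) ⊢ (q1, xxxx, BDZ) ⊢ (q1, xxx, BDZ) ⊢ (q1, xx, BDZ) ⊢ (q1, x, BDZ) ⊢ (q1, ε, BDZ)
All input consumed and state q1 ∈ F.

Accept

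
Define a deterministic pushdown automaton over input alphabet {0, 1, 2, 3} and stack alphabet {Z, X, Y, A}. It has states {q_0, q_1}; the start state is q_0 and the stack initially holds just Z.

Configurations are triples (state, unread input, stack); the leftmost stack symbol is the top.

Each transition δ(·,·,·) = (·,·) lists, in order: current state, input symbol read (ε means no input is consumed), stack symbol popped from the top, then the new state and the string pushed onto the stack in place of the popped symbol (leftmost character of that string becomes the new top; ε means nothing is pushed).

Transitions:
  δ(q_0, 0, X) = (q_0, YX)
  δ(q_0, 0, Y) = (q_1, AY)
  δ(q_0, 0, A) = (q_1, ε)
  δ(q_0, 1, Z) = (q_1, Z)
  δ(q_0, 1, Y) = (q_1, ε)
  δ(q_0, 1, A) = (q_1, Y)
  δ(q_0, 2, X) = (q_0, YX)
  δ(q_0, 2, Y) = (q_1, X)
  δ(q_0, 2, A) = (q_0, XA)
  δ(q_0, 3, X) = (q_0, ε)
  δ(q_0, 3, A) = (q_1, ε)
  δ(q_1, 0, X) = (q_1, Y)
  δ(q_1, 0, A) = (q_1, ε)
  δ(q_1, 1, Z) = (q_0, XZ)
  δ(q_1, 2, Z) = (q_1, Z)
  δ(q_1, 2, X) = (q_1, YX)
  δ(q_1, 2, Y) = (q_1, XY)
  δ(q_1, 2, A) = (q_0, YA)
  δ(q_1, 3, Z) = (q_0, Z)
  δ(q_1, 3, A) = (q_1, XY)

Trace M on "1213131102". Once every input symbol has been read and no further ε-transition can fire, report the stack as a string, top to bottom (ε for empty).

(q_0, 1213131102, Z) ⊢ (q_1, 213131102, Z) ⊢ (q_1, 13131102, Z) ⊢ (q_0, 3131102, XZ) ⊢ (q_0, 131102, Z) ⊢ (q_1, 31102, Z) ⊢ (q_0, 1102, Z) ⊢ (q_1, 102, Z) ⊢ (q_0, 02, XZ) ⊢ (q_0, 2, YXZ) ⊢ (q_1, ε, XXZ)
All input consumed in state q_1 with stack XXZ.

XXZ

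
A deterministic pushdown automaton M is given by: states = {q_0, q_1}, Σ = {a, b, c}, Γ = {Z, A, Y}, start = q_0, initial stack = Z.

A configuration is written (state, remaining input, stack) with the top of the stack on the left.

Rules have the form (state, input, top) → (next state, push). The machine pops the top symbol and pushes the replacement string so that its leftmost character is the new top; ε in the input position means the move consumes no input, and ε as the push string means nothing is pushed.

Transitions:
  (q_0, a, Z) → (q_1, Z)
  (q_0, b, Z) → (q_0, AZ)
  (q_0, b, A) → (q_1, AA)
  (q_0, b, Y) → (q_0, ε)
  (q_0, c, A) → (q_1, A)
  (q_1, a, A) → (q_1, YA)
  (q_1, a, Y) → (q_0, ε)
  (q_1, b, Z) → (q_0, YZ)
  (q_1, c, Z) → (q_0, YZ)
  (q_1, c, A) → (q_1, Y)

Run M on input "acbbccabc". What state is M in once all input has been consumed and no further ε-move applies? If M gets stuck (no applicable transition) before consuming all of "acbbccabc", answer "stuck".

q_1

(q_0, acbbccabc, Z)
  read a, top Z: go to q_1, push Z → (q_1, cbbccabc, Z)
  read c, top Z: go to q_0, push YZ → (q_0, bbccabc, YZ)
  read b, top Y: go to q_0, push ε → (q_0, bccabc, Z)
  read b, top Z: go to q_0, push AZ → (q_0, ccabc, AZ)
  read c, top A: go to q_1, push A → (q_1, cabc, AZ)
  read c, top A: go to q_1, push Y → (q_1, abc, YZ)
  read a, top Y: go to q_0, push ε → (q_0, bc, Z)
  read b, top Z: go to q_0, push AZ → (q_0, c, AZ)
  read c, top A: go to q_1, push A → (q_1, ε, AZ)
All input consumed; M is in state q_1.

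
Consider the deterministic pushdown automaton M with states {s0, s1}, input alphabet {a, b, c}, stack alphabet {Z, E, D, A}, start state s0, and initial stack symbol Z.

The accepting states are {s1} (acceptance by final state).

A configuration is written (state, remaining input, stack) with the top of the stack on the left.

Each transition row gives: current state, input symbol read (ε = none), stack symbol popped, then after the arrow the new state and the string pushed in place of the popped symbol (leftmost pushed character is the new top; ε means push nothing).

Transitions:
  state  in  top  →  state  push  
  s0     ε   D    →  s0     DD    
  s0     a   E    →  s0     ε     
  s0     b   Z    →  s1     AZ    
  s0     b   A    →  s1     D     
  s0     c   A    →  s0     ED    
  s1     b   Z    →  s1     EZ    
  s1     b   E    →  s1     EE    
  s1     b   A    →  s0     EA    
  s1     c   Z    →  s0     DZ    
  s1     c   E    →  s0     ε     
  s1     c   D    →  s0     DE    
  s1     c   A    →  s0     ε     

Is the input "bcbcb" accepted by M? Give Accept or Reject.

(s0, bcbcb, Z) ⊢ (s1, cbcb, AZ) ⊢ (s0, bcb, Z) ⊢ (s1, cb, AZ) ⊢ (s0, b, Z) ⊢ (s1, ε, AZ)
All input consumed; state s1 ∈ F.

Accept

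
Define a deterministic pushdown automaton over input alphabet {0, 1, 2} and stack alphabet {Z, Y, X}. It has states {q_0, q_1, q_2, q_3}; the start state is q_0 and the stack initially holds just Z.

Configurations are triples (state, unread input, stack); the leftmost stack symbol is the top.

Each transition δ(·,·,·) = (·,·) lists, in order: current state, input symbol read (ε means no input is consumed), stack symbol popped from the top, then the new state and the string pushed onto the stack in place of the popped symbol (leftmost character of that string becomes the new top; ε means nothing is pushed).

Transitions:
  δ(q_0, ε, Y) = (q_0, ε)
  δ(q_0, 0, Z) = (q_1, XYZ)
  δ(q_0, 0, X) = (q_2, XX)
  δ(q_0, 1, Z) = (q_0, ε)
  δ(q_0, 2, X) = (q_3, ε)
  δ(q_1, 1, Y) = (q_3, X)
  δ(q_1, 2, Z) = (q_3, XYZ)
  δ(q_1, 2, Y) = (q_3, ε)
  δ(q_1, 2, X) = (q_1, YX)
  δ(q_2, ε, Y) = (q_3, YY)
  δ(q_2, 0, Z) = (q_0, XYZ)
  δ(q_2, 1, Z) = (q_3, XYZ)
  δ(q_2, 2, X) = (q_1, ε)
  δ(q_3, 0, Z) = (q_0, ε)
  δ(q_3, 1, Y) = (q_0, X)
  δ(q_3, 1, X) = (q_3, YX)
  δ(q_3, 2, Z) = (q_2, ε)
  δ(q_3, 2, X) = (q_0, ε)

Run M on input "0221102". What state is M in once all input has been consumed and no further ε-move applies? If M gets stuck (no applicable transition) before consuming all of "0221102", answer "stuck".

q_1

(q_0, 0221102, Z) ⊢ (q_1, 221102, XYZ) ⊢ (q_1, 21102, YXYZ) ⊢ (q_3, 1102, XYZ) ⊢ (q_3, 102, YXYZ) ⊢ (q_0, 02, XXYZ) ⊢ (q_2, 2, XXXYZ) ⊢ (q_1, ε, XXYZ)
All input consumed; M is in state q_1.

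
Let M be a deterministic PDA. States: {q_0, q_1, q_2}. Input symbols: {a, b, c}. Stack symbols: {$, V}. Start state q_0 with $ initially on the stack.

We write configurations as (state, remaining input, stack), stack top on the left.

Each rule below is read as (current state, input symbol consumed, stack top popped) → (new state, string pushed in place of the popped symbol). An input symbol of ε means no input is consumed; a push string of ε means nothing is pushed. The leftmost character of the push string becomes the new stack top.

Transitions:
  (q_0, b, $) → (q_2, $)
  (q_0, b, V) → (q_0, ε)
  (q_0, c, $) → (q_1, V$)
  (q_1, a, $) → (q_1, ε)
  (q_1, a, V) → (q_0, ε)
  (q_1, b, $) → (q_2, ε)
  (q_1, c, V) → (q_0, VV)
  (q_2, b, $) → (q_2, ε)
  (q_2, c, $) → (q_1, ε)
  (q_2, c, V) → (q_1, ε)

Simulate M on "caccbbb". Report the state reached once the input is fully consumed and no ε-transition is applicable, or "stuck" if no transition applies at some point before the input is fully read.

q_2

(q_0, caccbbb, $) ⊢ (q_1, accbbb, V$) ⊢ (q_0, ccbbb, $) ⊢ (q_1, cbbb, V$) ⊢ (q_0, bbb, VV$) ⊢ (q_0, bb, V$) ⊢ (q_0, b, $) ⊢ (q_2, ε, $)
All input consumed; M is in state q_2.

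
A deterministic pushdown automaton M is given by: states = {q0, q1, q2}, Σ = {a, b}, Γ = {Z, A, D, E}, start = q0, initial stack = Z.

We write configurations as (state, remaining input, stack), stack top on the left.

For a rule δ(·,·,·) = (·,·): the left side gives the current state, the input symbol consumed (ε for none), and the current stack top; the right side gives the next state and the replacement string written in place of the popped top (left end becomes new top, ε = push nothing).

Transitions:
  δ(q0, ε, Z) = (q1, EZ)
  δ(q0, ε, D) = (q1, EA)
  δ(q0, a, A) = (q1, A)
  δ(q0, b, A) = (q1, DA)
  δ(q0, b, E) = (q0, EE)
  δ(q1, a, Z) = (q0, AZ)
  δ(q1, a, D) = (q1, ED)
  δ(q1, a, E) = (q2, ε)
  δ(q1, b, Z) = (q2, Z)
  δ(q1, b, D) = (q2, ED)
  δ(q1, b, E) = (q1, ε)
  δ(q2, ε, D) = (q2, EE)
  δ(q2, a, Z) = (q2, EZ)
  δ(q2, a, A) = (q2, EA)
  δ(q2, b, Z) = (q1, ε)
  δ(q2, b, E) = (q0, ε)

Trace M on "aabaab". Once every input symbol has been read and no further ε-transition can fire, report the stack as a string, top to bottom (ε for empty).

EZ

(q0, aabaab, Z) ⊢ (q1, aabaab, EZ) ⊢ (q2, abaab, Z) ⊢ (q2, baab, EZ) ⊢ (q0, aab, Z) ⊢ (q1, aab, EZ) ⊢ (q2, ab, Z) ⊢ (q2, b, EZ) ⊢ (q0, ε, Z) ⊢ (q1, ε, EZ)
All input consumed in state q1 with stack EZ.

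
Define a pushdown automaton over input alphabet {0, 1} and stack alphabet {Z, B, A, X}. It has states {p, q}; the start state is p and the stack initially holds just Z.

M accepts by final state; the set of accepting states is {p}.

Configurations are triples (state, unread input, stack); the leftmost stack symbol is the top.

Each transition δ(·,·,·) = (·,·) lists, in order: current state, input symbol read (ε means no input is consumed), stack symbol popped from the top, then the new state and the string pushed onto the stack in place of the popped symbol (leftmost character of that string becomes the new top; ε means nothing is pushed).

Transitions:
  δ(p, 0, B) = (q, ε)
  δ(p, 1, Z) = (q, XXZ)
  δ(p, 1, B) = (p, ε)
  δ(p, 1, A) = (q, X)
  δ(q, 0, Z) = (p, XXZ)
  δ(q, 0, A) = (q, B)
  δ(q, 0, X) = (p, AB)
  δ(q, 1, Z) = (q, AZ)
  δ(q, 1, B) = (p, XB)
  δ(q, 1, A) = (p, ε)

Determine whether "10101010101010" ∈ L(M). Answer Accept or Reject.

Accept

One accepting computation: (p, 10101010101010, Z) ⊢ (q, 0101010101010, XXZ) ⊢ (p, 101010101010, ABXZ) ⊢ (q, 01010101010, XBXZ) ⊢ (p, 1010101010, ABBXZ) ⊢ (q, 010101010, XBBXZ) ⊢ (p, 10101010, ABBBXZ) ⊢ (q, 0101010, XBBBXZ) ⊢ (p, 101010, ABBBBXZ) ⊢ (q, 01010, XBBBBXZ) ⊢ (p, 1010, ABBBBBXZ) ⊢ (q, 010, XBBBBBXZ) ⊢ (p, 10, ABBBBBBXZ) ⊢ (q, 0, XBBBBBBXZ) ⊢ (p, ε, ABBBBBBBXZ)
All input consumed and state p ∈ F.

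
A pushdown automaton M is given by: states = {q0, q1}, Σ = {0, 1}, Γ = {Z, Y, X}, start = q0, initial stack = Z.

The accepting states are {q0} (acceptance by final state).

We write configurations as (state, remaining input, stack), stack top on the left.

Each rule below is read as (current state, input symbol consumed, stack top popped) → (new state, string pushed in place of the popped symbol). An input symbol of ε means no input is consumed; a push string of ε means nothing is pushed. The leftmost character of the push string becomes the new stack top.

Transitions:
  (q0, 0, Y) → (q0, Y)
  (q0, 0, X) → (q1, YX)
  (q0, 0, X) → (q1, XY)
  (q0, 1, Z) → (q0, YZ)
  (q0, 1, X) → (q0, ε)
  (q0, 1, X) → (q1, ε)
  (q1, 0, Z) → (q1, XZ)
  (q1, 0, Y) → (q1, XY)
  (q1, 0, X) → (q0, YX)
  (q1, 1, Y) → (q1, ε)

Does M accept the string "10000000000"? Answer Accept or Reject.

One accepting computation: (q0, 10000000000, Z) ⊢ (q0, 0000000000, YZ) ⊢ (q0, 000000000, YZ) ⊢ (q0, 00000000, YZ) ⊢ (q0, 0000000, YZ) ⊢ (q0, 000000, YZ) ⊢ (q0, 00000, YZ) ⊢ (q0, 0000, YZ) ⊢ (q0, 000, YZ) ⊢ (q0, 00, YZ) ⊢ (q0, 0, YZ) ⊢ (q0, ε, YZ)
All input consumed and state q0 ∈ F.

Accept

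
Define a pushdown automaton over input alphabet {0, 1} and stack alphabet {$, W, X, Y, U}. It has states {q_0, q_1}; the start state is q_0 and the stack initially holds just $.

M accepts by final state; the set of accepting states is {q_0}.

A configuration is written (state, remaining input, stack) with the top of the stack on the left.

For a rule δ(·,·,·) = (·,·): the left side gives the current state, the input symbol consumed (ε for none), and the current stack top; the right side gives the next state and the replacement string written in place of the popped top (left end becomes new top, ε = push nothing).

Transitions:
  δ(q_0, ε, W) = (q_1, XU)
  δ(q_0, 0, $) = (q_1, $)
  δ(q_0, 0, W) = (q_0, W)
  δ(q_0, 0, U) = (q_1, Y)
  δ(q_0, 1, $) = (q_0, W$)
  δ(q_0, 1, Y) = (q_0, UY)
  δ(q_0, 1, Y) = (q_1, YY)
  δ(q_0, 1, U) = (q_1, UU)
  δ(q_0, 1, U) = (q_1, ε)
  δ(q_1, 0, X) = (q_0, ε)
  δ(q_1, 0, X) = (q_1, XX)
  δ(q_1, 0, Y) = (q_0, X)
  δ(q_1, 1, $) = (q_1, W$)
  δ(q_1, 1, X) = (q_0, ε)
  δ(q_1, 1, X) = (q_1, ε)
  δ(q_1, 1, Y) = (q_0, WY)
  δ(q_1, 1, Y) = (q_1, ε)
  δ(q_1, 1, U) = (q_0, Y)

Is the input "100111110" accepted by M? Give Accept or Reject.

One accepting computation: (q_0, 100111110, $) ⊢ (q_0, 00111110, W$) ⊢ (q_1, 00111110, XU$) ⊢ (q_1, 0111110, XXU$) ⊢ (q_1, 111110, XXXU$) ⊢ (q_1, 11110, XXU$) ⊢ (q_1, 1110, XU$) ⊢ (q_1, 110, U$) ⊢ (q_0, 10, Y$) ⊢ (q_1, 0, YY$) ⊢ (q_0, ε, XY$)
All input consumed and state q_0 ∈ F.

Accept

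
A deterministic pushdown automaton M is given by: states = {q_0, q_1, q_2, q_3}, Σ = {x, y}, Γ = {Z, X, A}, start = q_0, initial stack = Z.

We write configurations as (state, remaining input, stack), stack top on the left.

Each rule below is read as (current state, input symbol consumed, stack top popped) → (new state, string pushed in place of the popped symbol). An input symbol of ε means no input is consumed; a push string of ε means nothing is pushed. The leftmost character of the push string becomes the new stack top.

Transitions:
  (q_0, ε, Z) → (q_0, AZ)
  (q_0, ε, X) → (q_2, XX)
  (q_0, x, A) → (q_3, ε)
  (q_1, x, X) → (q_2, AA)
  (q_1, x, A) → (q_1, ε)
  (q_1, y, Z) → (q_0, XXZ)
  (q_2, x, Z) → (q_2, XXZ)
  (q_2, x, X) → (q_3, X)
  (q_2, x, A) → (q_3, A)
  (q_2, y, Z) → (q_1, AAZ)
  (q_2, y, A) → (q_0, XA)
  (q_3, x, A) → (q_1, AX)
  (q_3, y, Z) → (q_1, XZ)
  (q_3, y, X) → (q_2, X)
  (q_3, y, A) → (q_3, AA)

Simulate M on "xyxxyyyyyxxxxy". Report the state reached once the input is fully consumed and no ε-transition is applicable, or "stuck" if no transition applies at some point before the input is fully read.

(q_0, xyxxyyyyyxxxxy, Z) ⊢ (q_0, xyxxyyyyyxxxxy, AZ) ⊢ (q_3, yxxyyyyyxxxxy, Z) ⊢ (q_1, xxyyyyyxxxxy, XZ) ⊢ (q_2, xyyyyyxxxxy, AAZ) ⊢ (q_3, yyyyyxxxxy, AAZ) ⊢ (q_3, yyyyxxxxy, AAAZ) ⊢ (q_3, yyyxxxxy, AAAAZ) ⊢ (q_3, yyxxxxy, AAAAAZ) ⊢ (q_3, yxxxxy, AAAAAAZ) ⊢ (q_3, xxxxy, AAAAAAAZ) ⊢ (q_1, xxxy, AXAAAAAAZ) ⊢ (q_1, xxy, XAAAAAAZ) ⊢ (q_2, xy, AAAAAAAAZ) ⊢ (q_3, y, AAAAAAAAZ) ⊢ (q_3, ε, AAAAAAAAAZ)
All input consumed; M is in state q_3.

q_3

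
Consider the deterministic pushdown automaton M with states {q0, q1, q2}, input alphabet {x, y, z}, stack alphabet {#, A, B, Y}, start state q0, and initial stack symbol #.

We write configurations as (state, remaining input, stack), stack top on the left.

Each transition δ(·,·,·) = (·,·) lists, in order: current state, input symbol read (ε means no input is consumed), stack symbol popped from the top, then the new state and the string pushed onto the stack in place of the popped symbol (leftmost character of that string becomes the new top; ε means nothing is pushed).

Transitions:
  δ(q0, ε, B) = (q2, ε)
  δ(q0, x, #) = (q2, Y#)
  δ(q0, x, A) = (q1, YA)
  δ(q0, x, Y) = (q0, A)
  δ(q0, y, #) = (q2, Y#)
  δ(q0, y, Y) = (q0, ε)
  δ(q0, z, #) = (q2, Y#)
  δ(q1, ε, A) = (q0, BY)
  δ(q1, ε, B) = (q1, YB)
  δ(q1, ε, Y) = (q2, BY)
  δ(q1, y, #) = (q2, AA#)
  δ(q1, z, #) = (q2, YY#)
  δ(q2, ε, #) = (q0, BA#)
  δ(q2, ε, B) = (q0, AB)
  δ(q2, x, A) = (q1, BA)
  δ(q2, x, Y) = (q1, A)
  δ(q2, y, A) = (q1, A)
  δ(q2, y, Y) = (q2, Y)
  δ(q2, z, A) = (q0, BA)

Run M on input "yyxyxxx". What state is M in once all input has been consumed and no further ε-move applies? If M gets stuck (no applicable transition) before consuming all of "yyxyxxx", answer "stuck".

q2

(q0, yyxyxxx, #) ⊢ (q2, yxyxxx, Y#) ⊢ (q2, xyxxx, Y#) ⊢ (q1, yxxx, A#) ⊢ (q0, yxxx, BY#) ⊢ (q2, yxxx, Y#) ⊢ (q2, xxx, Y#) ⊢ (q1, xx, A#) ⊢ (q0, xx, BY#) ⊢ (q2, xx, Y#) ⊢ (q1, x, A#) ⊢ (q0, x, BY#) ⊢ (q2, x, Y#) ⊢ (q1, ε, A#) ⊢ (q0, ε, BY#) ⊢ (q2, ε, Y#)
All input consumed; M is in state q2.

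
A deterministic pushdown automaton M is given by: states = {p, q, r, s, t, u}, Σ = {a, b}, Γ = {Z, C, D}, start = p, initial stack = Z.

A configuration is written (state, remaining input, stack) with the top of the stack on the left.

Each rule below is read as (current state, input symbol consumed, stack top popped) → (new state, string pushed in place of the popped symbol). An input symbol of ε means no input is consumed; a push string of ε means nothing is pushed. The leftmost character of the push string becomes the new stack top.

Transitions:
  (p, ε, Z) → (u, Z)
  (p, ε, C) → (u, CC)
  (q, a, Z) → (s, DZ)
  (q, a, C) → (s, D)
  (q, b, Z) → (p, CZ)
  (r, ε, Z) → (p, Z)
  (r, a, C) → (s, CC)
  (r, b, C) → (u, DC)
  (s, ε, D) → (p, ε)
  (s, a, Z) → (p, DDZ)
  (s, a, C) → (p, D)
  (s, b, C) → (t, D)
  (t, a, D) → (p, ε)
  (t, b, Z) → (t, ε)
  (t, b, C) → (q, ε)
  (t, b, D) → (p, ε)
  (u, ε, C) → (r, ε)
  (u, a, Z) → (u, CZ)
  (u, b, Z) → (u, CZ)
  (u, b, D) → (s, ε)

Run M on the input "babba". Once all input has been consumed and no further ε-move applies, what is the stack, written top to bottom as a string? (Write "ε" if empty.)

Z

(p, babba, Z) ⊢ (u, babba, Z) ⊢ (u, abba, CZ) ⊢ (r, abba, Z) ⊢ (p, abba, Z) ⊢ (u, abba, Z) ⊢ (u, bba, CZ) ⊢ (r, bba, Z) ⊢ (p, bba, Z) ⊢ (u, bba, Z) ⊢ (u, ba, CZ) ⊢ (r, ba, Z) ⊢ (p, ba, Z) ⊢ (u, ba, Z) ⊢ (u, a, CZ) ⊢ (r, a, Z) ⊢ (p, a, Z) ⊢ (u, a, Z) ⊢ (u, ε, CZ) ⊢ (r, ε, Z) ⊢ (p, ε, Z) ⊢ (u, ε, Z)
All input consumed in state u with stack Z.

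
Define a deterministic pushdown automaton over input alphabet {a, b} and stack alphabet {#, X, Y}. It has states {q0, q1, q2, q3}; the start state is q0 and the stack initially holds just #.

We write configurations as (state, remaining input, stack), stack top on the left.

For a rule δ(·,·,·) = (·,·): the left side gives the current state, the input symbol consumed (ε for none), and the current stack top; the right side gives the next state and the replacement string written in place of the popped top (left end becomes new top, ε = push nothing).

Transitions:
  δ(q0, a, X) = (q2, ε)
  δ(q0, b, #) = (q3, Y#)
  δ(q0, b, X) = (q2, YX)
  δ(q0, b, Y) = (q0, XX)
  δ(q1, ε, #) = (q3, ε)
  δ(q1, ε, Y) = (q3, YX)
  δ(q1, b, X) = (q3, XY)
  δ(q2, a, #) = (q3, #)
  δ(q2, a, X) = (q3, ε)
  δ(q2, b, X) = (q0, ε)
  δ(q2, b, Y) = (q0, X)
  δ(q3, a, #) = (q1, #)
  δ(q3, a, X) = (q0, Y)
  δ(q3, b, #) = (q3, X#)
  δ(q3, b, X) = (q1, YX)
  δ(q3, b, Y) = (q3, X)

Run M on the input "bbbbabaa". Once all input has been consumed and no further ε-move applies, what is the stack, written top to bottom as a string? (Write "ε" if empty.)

(q0, bbbbabaa, #)
  read b, top #: go to q3, push Y# → (q3, bbbabaa, Y#)
  read b, top Y: go to q3, push X → (q3, bbabaa, X#)
  read b, top X: go to q1, push YX → (q1, babaa, YX#)
  ε-move, top Y: go to q3, push YX → (q3, babaa, YXX#)
  read b, top Y: go to q3, push X → (q3, abaa, XXX#)
  read a, top X: go to q0, push Y → (q0, baa, YXX#)
  read b, top Y: go to q0, push XX → (q0, aa, XXXX#)
  read a, top X: go to q2, push ε → (q2, a, XXX#)
  read a, top X: go to q3, push ε → (q3, ε, XX#)
All input consumed in state q3 with stack XX#.

XX#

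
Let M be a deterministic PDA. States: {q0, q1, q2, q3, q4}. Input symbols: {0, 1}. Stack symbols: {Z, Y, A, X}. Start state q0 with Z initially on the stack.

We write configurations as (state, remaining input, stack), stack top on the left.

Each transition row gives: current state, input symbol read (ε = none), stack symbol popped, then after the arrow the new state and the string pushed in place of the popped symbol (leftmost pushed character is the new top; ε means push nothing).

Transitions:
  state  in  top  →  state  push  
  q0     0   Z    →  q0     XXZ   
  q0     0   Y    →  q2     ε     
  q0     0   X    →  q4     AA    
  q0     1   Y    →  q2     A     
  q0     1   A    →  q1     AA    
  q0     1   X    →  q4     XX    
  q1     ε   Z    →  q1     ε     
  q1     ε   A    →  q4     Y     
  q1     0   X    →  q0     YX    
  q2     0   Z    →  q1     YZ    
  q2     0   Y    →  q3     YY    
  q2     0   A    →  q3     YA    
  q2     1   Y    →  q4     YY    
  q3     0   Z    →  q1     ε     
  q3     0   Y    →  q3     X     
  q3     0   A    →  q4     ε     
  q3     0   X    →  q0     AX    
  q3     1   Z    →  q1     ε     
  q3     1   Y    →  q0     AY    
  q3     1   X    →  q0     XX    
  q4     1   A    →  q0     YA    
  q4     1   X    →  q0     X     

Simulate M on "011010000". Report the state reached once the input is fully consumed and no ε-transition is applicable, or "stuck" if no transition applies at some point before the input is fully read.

(q0, 011010000, Z)
  read 0, top Z: go to q0, push XXZ → (q0, 11010000, XXZ)
  read 1, top X: go to q4, push XX → (q4, 1010000, XXXZ)
  read 1, top X: go to q0, push X → (q0, 010000, XXXZ)
  read 0, top X: go to q4, push AA → (q4, 10000, AAXXZ)
  read 1, top A: go to q0, push YA → (q0, 0000, YAAXXZ)
  read 0, top Y: go to q2, push ε → (q2, 000, AAXXZ)
  read 0, top A: go to q3, push YA → (q3, 00, YAAXXZ)
  read 0, top Y: go to q3, push X → (q3, 0, XAAXXZ)
  read 0, top X: go to q0, push AX → (q0, ε, AXAAXXZ)
All input consumed; M is in state q0.

q0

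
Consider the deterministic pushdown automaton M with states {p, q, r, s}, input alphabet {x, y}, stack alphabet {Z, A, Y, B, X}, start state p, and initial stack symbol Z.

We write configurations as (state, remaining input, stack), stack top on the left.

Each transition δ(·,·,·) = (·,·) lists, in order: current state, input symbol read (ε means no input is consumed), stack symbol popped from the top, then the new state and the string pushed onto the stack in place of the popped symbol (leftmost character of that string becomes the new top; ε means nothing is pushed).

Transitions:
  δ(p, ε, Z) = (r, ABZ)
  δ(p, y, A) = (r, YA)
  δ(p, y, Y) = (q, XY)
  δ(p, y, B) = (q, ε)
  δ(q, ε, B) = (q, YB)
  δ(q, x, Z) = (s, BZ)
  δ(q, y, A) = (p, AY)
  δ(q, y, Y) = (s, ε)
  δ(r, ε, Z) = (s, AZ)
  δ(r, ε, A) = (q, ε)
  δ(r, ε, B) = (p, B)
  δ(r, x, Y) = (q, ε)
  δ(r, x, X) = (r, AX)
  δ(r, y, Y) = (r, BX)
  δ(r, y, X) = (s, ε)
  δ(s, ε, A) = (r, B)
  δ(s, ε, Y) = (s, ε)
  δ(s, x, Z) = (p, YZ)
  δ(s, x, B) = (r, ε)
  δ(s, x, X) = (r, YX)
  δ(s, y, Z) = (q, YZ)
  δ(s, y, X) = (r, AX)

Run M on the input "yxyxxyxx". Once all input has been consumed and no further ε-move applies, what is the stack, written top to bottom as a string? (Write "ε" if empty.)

(p, yxyxxyxx, Z)
  ε-move, top Z: go to r, push ABZ → (r, yxyxxyxx, ABZ)
  ε-move, top A: go to q, push ε → (q, yxyxxyxx, BZ)
  ε-move, top B: go to q, push YB → (q, yxyxxyxx, YBZ)
  read y, top Y: go to s, push ε → (s, xyxxyxx, BZ)
  read x, top B: go to r, push ε → (r, yxxyxx, Z)
  ε-move, top Z: go to s, push AZ → (s, yxxyxx, AZ)
  ε-move, top A: go to r, push B → (r, yxxyxx, BZ)
  ε-move, top B: go to p, push B → (p, yxxyxx, BZ)
  read y, top B: go to q, push ε → (q, xxyxx, Z)
  read x, top Z: go to s, push BZ → (s, xyxx, BZ)
  read x, top B: go to r, push ε → (r, yxx, Z)
  ε-move, top Z: go to s, push AZ → (s, yxx, AZ)
  ε-move, top A: go to r, push B → (r, yxx, BZ)
  ε-move, top B: go to p, push B → (p, yxx, BZ)
  read y, top B: go to q, push ε → (q, xx, Z)
  read x, top Z: go to s, push BZ → (s, x, BZ)
  read x, top B: go to r, push ε → (r, ε, Z)
  ε-move, top Z: go to s, push AZ → (s, ε, AZ)
  ε-move, top A: go to r, push B → (r, ε, BZ)
  ε-move, top B: go to p, push B → (p, ε, BZ)
All input consumed in state p with stack BZ.

BZ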